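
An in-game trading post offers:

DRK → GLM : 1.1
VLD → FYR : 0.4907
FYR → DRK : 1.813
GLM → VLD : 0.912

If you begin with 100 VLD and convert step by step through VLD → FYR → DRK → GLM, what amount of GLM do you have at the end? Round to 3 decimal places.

100 VLD × 0.4907 = 49.07 FYR
49.07 FYR × 1.813 = 88.96391 DRK
88.96391 DRK × 1.1 = 97.860301 GLM

97.860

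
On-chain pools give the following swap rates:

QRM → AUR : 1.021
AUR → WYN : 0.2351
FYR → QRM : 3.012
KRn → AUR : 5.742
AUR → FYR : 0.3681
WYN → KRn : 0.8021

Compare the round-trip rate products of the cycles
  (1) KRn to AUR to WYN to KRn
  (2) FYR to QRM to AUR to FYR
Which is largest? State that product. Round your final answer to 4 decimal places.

(1) 5.742 × 0.2351 × 0.8021 = 1.08279
(2) 3.012 × 1.021 × 0.3681 = 1.13200
Highest is cycle (2) at 1.1320 (>1, arbitrage).

1.1320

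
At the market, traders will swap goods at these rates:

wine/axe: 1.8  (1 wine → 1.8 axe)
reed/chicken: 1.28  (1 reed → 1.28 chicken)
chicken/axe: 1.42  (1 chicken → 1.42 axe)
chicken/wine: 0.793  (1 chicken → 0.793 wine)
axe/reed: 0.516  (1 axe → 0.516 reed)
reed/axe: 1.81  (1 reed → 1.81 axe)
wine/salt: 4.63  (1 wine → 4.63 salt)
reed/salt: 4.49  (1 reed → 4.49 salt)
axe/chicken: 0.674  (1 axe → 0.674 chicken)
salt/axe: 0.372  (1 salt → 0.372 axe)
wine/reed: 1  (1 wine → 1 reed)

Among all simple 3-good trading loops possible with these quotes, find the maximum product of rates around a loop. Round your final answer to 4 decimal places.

wine→reed→chicken→wine: 1 × 1.28 × 0.793 = 1.01504
wine→axe→chicken→wine: 1.8 × 0.674 × 0.793 = 0.96207
reed→chicken→axe→reed: 1.28 × 1.42 × 0.516 = 0.93788
salt→axe→reed→salt: 0.372 × 0.516 × 4.49 = 0.86186
Maximum is wine→reed→chicken→wine at 1.0150; arbitrage exists.

1.0150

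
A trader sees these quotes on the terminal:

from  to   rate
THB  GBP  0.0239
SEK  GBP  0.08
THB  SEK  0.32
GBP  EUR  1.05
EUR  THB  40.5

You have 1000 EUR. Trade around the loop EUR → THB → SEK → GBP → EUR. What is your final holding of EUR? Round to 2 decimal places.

1000 EUR × 40.5 = 40500 THB
40500 THB × 0.32 = 12960 SEK
12960 SEK × 0.08 = 1036.8 GBP
1036.8 GBP × 1.05 = 1088.64 EUR

1088.64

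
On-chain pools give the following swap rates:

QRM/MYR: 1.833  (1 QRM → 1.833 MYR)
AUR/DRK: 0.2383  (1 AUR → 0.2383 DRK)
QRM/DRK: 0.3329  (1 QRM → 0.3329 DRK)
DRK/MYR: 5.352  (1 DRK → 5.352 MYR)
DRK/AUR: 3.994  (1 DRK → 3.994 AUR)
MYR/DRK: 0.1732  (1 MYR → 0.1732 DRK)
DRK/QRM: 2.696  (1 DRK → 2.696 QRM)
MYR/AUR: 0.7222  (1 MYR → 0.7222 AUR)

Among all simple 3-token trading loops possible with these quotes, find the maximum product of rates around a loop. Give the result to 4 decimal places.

0.9211

MYR→AUR→DRK→MYR: 0.7222 × 0.2383 × 5.352 = 0.92108
MYR→DRK→QRM→MYR: 0.1732 × 2.696 × 1.833 = 0.85591
Maximum is MYR→AUR→DRK→MYR at 0.9211; no arbitrage — every cycle loses value.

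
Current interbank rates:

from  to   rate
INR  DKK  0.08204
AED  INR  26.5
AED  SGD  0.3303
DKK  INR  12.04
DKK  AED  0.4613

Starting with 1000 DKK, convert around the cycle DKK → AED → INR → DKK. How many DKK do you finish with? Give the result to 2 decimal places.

1000 DKK × 0.4613 = 461.3 AED
461.3 AED × 26.5 = 12224.45 INR
12224.45 INR × 0.08204 = 1002.893878 DKK

1002.89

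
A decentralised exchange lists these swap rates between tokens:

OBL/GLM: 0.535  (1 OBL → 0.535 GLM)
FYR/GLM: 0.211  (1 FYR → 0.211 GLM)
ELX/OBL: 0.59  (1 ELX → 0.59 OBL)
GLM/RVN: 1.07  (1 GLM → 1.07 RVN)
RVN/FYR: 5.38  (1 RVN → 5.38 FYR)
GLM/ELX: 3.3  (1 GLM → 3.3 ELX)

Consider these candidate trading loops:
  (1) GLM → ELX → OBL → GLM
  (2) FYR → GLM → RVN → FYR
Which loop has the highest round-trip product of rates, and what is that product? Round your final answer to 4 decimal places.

1.2146

(1) 3.3 × 0.59 × 0.535 = 1.04165
(2) 0.211 × 1.07 × 5.38 = 1.21464
Highest is cycle (2) at 1.2146 (>1, arbitrage).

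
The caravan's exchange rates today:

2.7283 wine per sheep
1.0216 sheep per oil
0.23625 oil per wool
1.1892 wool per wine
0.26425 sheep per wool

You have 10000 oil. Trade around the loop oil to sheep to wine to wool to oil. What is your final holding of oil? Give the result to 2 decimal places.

10000 oil × 1.0216 = 10216 sheep
10216 sheep × 2.7283 = 27872.3128 wine
27872.3128 wine × 1.1892 = 33145.75438176 wool
33145.75438176 wool × 0.23625 = 7830.6844726908 oil

7830.68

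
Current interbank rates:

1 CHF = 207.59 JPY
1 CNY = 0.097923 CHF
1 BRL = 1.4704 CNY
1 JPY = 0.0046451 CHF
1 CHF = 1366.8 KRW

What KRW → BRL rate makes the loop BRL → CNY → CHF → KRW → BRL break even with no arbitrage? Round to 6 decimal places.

Known legs of the cycle: 1.4704 × 0.097923 × 1366.8 = 196.80003637056
For no arbitrage the full-cycle product must be 1, so the missing rate is 1 / 196.80003637056 ≈ 0.00508130.

0.005081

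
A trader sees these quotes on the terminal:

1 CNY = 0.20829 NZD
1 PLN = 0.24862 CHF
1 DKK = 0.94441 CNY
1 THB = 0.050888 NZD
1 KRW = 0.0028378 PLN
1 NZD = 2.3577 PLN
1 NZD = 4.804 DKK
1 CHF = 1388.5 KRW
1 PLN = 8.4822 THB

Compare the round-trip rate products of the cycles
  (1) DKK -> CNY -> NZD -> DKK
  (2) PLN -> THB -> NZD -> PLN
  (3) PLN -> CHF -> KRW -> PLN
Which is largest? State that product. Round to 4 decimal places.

1.0177

(1) 0.94441 × 0.20829 × 4.804 = 0.94500
(2) 8.4822 × 0.050888 × 2.3577 = 1.01768
(3) 0.24862 × 1388.5 × 0.0028378 = 0.97963
Highest is cycle (2) at 1.0177 (>1, arbitrage).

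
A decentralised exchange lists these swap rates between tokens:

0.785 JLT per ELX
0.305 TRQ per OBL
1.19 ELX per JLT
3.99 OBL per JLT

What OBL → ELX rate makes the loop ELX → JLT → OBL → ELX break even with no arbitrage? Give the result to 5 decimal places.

Known legs of the cycle: 0.785 × 3.99 = 3.13215
For no arbitrage the full-cycle product must be 1, so the missing rate is 1 / 3.13215 ≈ 0.3192695.

0.31927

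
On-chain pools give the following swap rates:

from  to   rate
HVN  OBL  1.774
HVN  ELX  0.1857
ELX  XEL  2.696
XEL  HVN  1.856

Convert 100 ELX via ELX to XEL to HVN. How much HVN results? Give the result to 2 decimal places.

500.38

100 ELX × 2.696 = 269.6 XEL
269.6 XEL × 1.856 = 500.3776 HVN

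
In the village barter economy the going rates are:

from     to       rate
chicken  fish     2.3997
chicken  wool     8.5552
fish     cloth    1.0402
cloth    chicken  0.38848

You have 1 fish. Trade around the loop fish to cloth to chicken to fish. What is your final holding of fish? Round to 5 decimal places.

1 fish × 1.0402 = 1.0402 cloth
1.0402 cloth × 0.38848 = 0.404096896 chicken
0.404096896 chicken × 2.3997 = 0.9697113213312 fish

0.96971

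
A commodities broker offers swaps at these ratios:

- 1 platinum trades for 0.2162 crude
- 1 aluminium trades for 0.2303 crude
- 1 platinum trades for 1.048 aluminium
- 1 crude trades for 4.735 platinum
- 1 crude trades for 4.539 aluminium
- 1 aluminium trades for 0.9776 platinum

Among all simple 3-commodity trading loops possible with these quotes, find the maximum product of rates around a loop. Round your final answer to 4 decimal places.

1.1428

aluminium→crude→platinum→aluminium: 0.2303 × 4.735 × 1.048 = 1.14281
aluminium→platinum→crude→aluminium: 0.9776 × 0.2162 × 4.539 = 0.95935
Maximum is aluminium→crude→platinum→aluminium at 1.1428; arbitrage exists.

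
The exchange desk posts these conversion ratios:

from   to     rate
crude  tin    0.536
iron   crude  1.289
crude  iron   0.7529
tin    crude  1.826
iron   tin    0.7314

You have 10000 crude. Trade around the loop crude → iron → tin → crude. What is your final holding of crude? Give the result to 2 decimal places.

10055.25

10000 crude × 0.7529 = 7529 iron
7529 iron × 0.7314 = 5506.7106 tin
5506.7106 tin × 1.826 = 10055.2535556 crude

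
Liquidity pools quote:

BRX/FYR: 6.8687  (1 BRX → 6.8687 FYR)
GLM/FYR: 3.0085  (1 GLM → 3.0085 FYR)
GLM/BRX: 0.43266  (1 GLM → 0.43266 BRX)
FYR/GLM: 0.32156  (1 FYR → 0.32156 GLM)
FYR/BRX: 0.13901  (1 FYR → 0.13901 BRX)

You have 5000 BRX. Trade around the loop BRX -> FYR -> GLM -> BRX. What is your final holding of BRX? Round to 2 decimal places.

4778.08

5000 BRX × 6.8687 = 34343.5 FYR
34343.5 FYR × 0.32156 = 11043.49586 GLM
11043.49586 GLM × 0.43266 = 4778.0789187876 BRX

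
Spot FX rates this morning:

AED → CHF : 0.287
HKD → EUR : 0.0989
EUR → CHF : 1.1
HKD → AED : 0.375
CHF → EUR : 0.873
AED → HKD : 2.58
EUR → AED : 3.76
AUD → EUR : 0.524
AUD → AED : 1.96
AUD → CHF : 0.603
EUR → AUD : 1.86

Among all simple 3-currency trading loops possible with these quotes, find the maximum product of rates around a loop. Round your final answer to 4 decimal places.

EUR→AUD→CHF→EUR: 1.86 × 0.603 × 0.873 = 0.97914
EUR→AED→HKD→EUR: 3.76 × 2.58 × 0.0989 = 0.95941
EUR→AED→CHF→EUR: 3.76 × 0.287 × 0.873 = 0.94207
Maximum is EUR→AUD→CHF→EUR at 0.9791; no arbitrage — every cycle loses value.

0.9791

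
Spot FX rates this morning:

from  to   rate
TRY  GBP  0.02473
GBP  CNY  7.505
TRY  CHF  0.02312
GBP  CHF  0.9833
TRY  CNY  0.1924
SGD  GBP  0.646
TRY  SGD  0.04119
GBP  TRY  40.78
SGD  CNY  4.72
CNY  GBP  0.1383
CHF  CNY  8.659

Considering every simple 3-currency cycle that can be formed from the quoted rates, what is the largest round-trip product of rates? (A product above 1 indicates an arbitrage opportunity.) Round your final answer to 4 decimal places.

1.1775

GBP→CHF→CNY→GBP: 0.9833 × 8.659 × 0.1383 = 1.17754
GBP→TRY→CNY→GBP: 40.78 × 0.1924 × 0.1383 = 1.08511
GBP→TRY→SGD→GBP: 40.78 × 0.04119 × 0.646 = 1.08510
Maximum is GBP→CHF→CNY→GBP at 1.1775; arbitrage exists.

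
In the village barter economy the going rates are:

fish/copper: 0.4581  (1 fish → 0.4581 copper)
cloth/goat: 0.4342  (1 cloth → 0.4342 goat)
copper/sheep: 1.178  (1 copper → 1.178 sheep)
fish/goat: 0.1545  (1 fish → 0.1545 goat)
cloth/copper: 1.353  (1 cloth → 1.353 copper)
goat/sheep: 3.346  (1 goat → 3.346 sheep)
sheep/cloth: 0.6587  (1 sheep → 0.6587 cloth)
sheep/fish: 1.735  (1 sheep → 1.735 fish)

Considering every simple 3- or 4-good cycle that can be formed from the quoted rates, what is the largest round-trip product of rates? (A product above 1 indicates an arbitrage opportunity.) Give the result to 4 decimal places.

1.0499

copper→sheep→cloth→copper: 1.178 × 0.6587 × 1.353 = 1.04986
goat→sheep→cloth→goat: 3.346 × 0.6587 × 0.4342 = 0.95698
copper→sheep→fish→copper: 1.178 × 1.735 × 0.4581 = 0.93628
goat→sheep→fish→goat: 3.346 × 1.735 × 0.1545 = 0.89692
Maximum is copper→sheep→cloth→copper at 1.0499; arbitrage exists.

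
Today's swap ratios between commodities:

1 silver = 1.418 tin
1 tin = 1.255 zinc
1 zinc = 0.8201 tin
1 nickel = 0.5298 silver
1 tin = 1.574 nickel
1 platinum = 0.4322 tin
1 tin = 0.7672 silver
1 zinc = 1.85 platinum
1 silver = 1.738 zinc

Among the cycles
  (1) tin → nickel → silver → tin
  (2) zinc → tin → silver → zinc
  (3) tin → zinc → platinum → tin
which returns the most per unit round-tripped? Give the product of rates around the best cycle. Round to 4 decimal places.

(1) 1.574 × 0.5298 × 1.418 = 1.18248
(2) 0.8201 × 0.7672 × 1.738 = 1.09352
(3) 1.255 × 1.85 × 0.4322 = 1.00346
Highest is cycle (1) at 1.1825 (>1, arbitrage).

1.1825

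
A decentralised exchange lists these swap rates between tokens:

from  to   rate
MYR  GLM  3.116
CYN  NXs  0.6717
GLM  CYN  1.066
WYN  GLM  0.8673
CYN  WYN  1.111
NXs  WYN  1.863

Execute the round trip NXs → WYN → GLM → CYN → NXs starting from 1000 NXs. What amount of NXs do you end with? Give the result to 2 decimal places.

1156.95

1000 NXs × 1.863 = 1863 WYN
1863 WYN × 0.8673 = 1615.7799 GLM
1615.7799 GLM × 1.066 = 1722.4213734 CYN
1722.4213734 CYN × 0.6717 = 1156.95043651278 NXs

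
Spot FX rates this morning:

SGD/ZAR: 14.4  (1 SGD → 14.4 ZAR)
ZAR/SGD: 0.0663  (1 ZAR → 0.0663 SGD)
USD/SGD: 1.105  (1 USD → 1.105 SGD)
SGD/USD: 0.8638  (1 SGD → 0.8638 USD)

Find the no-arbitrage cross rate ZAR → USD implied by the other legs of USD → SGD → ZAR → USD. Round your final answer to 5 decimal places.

0.06285

Known legs of the cycle: 1.105 × 14.4 = 15.912
For no arbitrage the full-cycle product must be 1, so the missing rate is 1 / 15.912 ≈ 0.0628457.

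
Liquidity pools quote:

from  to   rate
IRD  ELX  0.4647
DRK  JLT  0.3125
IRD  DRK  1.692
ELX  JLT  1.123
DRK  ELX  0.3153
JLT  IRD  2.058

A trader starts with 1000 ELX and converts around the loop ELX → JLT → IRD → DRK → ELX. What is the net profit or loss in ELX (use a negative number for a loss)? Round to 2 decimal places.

232.96

1000 ELX × 1.123 = 1123 JLT
1123 JLT × 2.058 = 2311.134 IRD
2311.134 IRD × 1.692 = 3910.438728 DRK
3910.438728 DRK × 0.3153 = 1232.9613309384 ELX
Net change: 1232.9613309384 − 1000 = 232.9613309384 ELX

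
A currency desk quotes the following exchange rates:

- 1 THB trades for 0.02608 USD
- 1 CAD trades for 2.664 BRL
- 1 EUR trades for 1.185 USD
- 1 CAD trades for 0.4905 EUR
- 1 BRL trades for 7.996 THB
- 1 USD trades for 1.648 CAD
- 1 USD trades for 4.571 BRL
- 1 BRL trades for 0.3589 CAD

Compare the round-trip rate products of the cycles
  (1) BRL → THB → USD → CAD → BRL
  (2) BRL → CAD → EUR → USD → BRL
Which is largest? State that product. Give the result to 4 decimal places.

0.9535

(1) 7.996 × 0.02608 × 1.648 × 2.664 = 0.91553
(2) 0.3589 × 0.4905 × 1.185 × 4.571 = 0.95355
Highest is cycle (2) at 0.9535 (≤1, no arbitrage).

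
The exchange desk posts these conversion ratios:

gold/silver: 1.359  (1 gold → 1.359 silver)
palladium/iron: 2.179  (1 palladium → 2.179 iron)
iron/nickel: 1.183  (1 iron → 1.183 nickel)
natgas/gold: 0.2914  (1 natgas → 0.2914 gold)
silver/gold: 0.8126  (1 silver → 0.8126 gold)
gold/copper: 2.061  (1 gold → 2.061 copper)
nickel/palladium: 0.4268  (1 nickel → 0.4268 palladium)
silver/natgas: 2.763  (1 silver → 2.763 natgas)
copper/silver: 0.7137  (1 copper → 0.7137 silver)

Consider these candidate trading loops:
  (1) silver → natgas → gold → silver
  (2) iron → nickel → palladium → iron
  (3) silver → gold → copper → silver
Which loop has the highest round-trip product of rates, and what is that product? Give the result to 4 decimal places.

1.1953

(1) 2.763 × 0.2914 × 1.359 = 1.09418
(2) 1.183 × 0.4268 × 2.179 = 1.10019
(3) 0.8126 × 2.061 × 0.7137 = 1.19528
Highest is cycle (3) at 1.1953 (>1, arbitrage).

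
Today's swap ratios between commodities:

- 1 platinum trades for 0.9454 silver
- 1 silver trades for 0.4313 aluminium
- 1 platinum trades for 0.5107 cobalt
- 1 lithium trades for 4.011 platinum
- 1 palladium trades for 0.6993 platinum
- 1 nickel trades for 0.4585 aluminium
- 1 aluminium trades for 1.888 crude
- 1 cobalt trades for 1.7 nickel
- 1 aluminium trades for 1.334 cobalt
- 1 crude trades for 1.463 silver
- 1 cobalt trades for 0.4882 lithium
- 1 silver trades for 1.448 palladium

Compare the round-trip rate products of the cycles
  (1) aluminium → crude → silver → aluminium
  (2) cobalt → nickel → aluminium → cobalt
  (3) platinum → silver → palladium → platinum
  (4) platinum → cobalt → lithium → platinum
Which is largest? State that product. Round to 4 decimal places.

(1) 1.888 × 1.463 × 0.4313 = 1.19131
(2) 1.7 × 0.4585 × 1.334 = 1.03979
(3) 0.9454 × 1.448 × 0.6993 = 0.95730
(4) 0.5107 × 0.4882 × 4.011 = 1.00004
Highest is cycle (1) at 1.1913 (>1, arbitrage).

1.1913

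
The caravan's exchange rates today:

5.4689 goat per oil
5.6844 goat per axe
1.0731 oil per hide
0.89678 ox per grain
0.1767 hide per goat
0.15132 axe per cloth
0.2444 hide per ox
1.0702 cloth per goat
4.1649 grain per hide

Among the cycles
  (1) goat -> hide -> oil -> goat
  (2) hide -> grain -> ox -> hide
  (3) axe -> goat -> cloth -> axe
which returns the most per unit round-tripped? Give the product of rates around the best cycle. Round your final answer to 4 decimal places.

(1) 0.1767 × 1.0731 × 5.4689 = 1.03700
(2) 4.1649 × 0.89678 × 0.2444 = 0.91283
(3) 5.6844 × 1.0702 × 0.15132 = 0.92055
Highest is cycle (1) at 1.0370 (>1, arbitrage).

1.0370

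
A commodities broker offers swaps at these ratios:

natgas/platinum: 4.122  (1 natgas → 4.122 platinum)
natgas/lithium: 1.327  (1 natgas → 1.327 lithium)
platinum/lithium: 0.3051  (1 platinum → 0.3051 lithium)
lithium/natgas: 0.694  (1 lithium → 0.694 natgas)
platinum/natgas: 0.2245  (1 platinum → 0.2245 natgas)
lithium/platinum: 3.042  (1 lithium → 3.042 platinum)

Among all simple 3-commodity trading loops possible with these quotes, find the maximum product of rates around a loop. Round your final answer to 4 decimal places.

0.9062

natgas→lithium→platinum→natgas: 1.327 × 3.042 × 0.2245 = 0.90625
natgas→platinum→lithium→natgas: 4.122 × 0.3051 × 0.694 = 0.87279
Maximum is natgas→lithium→platinum→natgas at 0.9062; no arbitrage — every cycle loses value.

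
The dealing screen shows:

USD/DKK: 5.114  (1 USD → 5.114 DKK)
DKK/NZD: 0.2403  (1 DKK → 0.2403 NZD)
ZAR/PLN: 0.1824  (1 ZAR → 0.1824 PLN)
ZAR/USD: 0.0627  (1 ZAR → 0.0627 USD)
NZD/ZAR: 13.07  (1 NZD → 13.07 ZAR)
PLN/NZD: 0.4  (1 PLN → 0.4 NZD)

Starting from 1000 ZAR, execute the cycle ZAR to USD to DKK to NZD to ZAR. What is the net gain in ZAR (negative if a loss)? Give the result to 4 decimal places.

1000 ZAR × 0.0627 = 62.7 USD
62.7 USD × 5.114 = 320.6478 DKK
320.6478 DKK × 0.2403 = 77.05166634 NZD
77.05166634 NZD × 13.07 = 1007.0652790638 ZAR
Net change: 1007.0652790638 − 1000 = 7.0652790638 ZAR

7.0653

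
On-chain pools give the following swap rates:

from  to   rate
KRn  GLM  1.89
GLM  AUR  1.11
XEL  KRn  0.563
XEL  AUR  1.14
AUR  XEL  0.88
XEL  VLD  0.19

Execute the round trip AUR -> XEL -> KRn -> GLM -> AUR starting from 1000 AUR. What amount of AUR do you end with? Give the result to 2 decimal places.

1000 AUR × 0.88 = 880 XEL
880 XEL × 0.563 = 495.44 KRn
495.44 KRn × 1.89 = 936.3816 GLM
936.3816 GLM × 1.11 = 1039.383576 AUR

1039.38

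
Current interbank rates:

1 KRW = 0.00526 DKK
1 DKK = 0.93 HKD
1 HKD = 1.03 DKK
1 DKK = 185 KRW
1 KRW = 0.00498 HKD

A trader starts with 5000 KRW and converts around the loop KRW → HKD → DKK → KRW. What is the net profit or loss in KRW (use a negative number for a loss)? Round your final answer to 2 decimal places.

5000 KRW × 0.00498 = 24.9 HKD
24.9 HKD × 1.03 = 25.647 DKK
25.647 DKK × 185 = 4744.695 KRW
Net change: 4744.695 − 5000 = -255.305 KRW

-255.31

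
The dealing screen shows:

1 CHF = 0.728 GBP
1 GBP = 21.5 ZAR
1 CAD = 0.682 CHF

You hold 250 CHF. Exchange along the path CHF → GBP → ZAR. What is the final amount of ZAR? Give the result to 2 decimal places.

250 CHF × 0.728 = 182 GBP
182 GBP × 21.5 = 3913 ZAR

3913.00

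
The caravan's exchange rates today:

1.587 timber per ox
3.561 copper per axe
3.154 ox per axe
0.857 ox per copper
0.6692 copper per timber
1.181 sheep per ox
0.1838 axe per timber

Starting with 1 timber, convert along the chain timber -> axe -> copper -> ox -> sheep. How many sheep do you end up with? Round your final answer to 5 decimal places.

0.66244

1 timber × 0.1838 = 0.1838 axe
0.1838 axe × 3.561 = 0.6545118 copper
0.6545118 copper × 0.857 = 0.5609166126 ox
0.5609166126 ox × 1.181 = 0.6624425194806 sheep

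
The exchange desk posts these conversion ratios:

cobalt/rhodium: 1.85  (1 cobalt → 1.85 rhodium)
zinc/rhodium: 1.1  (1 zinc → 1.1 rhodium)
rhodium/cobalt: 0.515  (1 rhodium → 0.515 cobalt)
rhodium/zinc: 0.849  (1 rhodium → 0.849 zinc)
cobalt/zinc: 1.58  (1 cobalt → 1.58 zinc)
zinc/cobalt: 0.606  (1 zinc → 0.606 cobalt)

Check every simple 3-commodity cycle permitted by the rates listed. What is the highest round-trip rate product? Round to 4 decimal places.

cobalt→rhodium→zinc→cobalt: 1.85 × 0.849 × 0.606 = 0.95181
cobalt→zinc→rhodium→cobalt: 1.58 × 1.1 × 0.515 = 0.89507
Maximum is cobalt→rhodium→zinc→cobalt at 0.9518; no arbitrage — every cycle loses value.

0.9518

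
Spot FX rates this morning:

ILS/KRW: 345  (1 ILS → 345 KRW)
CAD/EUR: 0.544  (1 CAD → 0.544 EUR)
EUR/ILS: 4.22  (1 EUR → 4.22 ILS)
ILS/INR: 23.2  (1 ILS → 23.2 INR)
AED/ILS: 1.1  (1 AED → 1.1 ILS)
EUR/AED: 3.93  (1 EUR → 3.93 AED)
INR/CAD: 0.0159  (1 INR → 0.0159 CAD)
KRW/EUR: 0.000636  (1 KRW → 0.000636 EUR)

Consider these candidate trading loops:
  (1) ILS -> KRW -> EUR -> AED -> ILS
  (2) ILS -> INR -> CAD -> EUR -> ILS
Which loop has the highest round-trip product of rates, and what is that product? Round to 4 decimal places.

0.9486

(1) 345 × 0.000636 × 3.93 × 1.1 = 0.94855
(2) 23.2 × 0.0159 × 0.544 × 4.22 = 0.84683
Highest is cycle (1) at 0.9486 (≤1, no arbitrage).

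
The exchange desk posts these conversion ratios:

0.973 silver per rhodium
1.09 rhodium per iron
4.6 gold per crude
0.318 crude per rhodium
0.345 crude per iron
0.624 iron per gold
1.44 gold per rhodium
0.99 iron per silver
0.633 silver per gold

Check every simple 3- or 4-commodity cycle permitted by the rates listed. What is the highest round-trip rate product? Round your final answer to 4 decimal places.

1.0500

rhodium→silver→iron→rhodium: 0.973 × 0.99 × 1.09 = 1.04996
rhodium→crude→gold→iron→rhodium: 0.318 × 4.6 × 0.624 × 1.09 = 0.99494
silver→iron→crude→gold→silver: 0.99 × 0.345 × 4.6 × 0.633 = 0.99453
iron→crude→gold→iron: 0.345 × 4.6 × 0.624 = 0.99029
rhodium→gold→silver→iron→rhodium: 1.44 × 0.633 × 0.99 × 1.09 = 0.98362
rhodium→gold→iron→rhodium: 1.44 × 0.624 × 1.09 = 0.97943
Maximum is rhodium→silver→iron→rhodium at 1.0500; arbitrage exists.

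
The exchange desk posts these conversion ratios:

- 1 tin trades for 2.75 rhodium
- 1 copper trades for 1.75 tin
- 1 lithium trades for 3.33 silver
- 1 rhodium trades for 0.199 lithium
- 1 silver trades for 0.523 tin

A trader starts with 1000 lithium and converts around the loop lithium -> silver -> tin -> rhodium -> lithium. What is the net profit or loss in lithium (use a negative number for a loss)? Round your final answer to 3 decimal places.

1000 lithium × 3.33 = 3330 silver
3330 silver × 0.523 = 1741.59 tin
1741.59 tin × 2.75 = 4789.3725 rhodium
4789.3725 rhodium × 0.199 = 953.0851275 lithium
Net change: 953.0851275 − 1000 = -46.9148725 lithium

-46.915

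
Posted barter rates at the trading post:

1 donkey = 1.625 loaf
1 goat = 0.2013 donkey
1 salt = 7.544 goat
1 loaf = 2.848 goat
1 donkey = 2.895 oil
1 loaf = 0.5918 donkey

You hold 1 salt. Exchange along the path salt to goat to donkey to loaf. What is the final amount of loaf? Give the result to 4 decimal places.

2.4677

1 salt × 7.544 = 7.544 goat
7.544 goat × 0.2013 = 1.5186072 donkey
1.5186072 donkey × 1.625 = 2.4677367 loaf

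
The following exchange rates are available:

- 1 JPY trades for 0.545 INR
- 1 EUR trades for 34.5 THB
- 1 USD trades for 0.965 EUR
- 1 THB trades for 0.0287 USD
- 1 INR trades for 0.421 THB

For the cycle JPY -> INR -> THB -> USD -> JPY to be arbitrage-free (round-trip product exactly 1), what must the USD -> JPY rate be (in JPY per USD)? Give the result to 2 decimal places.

151.86

Known legs of the cycle: 0.545 × 0.421 × 0.0287 = 0.0065850715
For no arbitrage the full-cycle product must be 1, so the missing rate is 1 / 0.0065850715 ≈ 151.8586.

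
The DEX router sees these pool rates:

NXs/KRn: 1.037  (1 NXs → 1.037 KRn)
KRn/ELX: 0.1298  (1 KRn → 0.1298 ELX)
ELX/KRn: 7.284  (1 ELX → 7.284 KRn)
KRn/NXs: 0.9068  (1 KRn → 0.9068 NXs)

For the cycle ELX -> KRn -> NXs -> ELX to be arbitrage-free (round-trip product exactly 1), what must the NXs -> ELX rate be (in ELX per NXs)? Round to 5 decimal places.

Known legs of the cycle: 7.284 × 0.9068 = 6.6051312
For no arbitrage the full-cycle product must be 1, so the missing rate is 1 / 6.6051312 ≈ 0.1513974.

0.15140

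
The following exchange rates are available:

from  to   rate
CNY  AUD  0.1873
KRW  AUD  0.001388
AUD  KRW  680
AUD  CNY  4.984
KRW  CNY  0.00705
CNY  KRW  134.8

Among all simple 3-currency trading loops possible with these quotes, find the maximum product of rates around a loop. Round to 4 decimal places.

0.9325

KRW→AUD→CNY→KRW: 0.001388 × 4.984 × 134.8 = 0.93252
KRW→CNY→AUD→KRW: 0.00705 × 0.1873 × 680 = 0.89792
Maximum is KRW→AUD→CNY→KRW at 0.9325; no arbitrage — every cycle loses value.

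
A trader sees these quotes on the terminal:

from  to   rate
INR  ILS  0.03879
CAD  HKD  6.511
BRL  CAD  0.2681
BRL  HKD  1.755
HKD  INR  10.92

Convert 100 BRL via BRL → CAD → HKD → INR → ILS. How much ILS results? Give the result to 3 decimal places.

100 BRL × 0.2681 = 26.81 CAD
26.81 CAD × 6.511 = 174.55991 HKD
174.55991 HKD × 10.92 = 1906.1942172 INR
1906.1942172 INR × 0.03879 = 73.941273685188 ILS

73.941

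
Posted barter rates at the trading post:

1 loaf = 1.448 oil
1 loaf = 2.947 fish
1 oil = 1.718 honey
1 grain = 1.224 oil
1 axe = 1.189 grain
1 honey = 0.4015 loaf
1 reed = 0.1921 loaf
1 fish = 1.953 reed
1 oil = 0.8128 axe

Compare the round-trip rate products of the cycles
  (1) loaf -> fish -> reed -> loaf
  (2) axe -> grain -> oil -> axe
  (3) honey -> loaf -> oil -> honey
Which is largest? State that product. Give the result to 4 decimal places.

1.1829

(1) 2.947 × 1.953 × 0.1921 = 1.10563
(2) 1.189 × 1.224 × 0.8128 = 1.18290
(3) 0.4015 × 1.448 × 1.718 = 0.99880
Highest is cycle (2) at 1.1829 (>1, arbitrage).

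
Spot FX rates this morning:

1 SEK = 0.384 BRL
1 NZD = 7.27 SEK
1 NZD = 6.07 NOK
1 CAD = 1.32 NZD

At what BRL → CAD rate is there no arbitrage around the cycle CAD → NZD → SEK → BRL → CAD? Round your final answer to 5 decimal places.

Known legs of the cycle: 1.32 × 7.27 × 0.384 = 3.6850176
For no arbitrage the full-cycle product must be 1, so the missing rate is 1 / 3.6850176 ≈ 0.2713691.

0.27137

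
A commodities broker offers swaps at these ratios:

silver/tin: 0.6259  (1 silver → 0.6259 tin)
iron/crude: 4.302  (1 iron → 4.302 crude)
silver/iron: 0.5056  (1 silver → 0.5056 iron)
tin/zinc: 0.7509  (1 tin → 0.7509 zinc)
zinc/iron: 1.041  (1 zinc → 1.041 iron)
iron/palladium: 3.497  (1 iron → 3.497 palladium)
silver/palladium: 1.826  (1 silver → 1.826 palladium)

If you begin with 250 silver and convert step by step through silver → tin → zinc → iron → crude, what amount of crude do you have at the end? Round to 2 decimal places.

526.20

250 silver × 0.6259 = 156.475 tin
156.475 tin × 0.7509 = 117.4970775 zinc
117.4970775 zinc × 1.041 = 122.3144576775 iron
122.3144576775 iron × 4.302 = 526.196796928605 crude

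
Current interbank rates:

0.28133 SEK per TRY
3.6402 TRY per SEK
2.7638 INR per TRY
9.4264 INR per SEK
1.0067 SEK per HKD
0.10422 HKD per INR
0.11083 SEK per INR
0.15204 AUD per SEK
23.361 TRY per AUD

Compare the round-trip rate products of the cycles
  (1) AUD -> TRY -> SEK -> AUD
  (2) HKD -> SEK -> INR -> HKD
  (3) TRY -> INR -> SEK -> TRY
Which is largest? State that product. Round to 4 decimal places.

(1) 23.361 × 0.28133 × 0.15204 = 0.99923
(2) 1.0067 × 9.4264 × 0.10422 = 0.98900
(3) 2.7638 × 0.11083 × 3.6402 = 1.11504
Highest is cycle (3) at 1.1150 (>1, arbitrage).

1.1150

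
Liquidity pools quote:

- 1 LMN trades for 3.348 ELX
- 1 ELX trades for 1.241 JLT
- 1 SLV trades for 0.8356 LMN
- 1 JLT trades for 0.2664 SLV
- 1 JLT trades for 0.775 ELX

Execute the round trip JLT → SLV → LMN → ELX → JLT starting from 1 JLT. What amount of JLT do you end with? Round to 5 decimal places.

0.92489

1 JLT × 0.2664 = 0.2664 SLV
0.2664 SLV × 0.8356 = 0.22260384 LMN
0.22260384 LMN × 3.348 = 0.74527765632 ELX
0.74527765632 ELX × 1.241 = 0.92488957149312 JLT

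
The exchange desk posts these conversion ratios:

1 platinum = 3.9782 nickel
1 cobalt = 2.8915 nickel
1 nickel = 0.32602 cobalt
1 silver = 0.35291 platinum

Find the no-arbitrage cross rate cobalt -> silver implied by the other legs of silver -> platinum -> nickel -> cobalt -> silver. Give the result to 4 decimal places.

2.1848

Known legs of the cycle: 0.35291 × 3.9782 × 0.32602 = 0.45771465814324
For no arbitrage the full-cycle product must be 1, so the missing rate is 1 / 0.45771465814324 ≈ 2.184767.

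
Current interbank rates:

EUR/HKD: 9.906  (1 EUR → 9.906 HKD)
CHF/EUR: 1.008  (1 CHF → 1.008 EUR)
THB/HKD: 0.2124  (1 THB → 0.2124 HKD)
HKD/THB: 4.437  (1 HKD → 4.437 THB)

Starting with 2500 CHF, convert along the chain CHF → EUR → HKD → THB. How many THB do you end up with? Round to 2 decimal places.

2500 CHF × 1.008 = 2520 EUR
2520 EUR × 9.906 = 24963.12 HKD
24963.12 HKD × 4.437 = 110761.36344 THB

110761.36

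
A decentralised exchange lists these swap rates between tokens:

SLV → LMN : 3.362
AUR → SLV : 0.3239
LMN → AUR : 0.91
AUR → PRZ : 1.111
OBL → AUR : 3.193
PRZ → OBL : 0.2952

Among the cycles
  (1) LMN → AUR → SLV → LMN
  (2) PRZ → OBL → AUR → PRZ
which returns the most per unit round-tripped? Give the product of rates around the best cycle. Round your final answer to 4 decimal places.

(1) 0.91 × 0.3239 × 3.362 = 0.99095
(2) 0.2952 × 3.193 × 1.111 = 1.04720
Highest is cycle (2) at 1.0472 (>1, arbitrage).

1.0472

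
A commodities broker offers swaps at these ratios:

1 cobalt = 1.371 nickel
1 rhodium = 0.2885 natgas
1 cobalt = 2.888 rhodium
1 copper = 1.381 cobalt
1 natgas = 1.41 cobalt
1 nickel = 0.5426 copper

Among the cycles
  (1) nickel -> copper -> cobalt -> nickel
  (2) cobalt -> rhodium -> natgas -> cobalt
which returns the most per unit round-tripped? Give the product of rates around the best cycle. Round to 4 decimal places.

1.1748

(1) 0.5426 × 1.381 × 1.371 = 1.02733
(2) 2.888 × 0.2885 × 1.41 = 1.17480
Highest is cycle (2) at 1.1748 (>1, arbitrage).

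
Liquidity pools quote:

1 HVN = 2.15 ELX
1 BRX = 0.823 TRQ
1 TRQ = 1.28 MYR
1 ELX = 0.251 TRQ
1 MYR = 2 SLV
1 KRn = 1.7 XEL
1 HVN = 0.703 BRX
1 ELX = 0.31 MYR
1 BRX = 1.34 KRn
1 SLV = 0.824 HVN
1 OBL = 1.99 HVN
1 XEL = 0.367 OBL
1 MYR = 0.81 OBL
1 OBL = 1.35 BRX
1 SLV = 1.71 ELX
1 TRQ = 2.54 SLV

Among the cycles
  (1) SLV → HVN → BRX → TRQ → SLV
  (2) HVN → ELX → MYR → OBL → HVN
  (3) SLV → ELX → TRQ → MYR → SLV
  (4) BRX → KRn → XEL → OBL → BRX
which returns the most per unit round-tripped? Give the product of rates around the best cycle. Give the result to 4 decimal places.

1.2109

(1) 0.824 × 0.703 × 0.823 × 2.54 = 1.21092
(2) 2.15 × 0.31 × 0.81 × 1.99 = 1.07433
(3) 1.71 × 0.251 × 1.28 × 2 = 1.09878
(4) 1.34 × 1.7 × 0.367 × 1.35 = 1.12864
Highest is cycle (1) at 1.2109 (>1, arbitrage).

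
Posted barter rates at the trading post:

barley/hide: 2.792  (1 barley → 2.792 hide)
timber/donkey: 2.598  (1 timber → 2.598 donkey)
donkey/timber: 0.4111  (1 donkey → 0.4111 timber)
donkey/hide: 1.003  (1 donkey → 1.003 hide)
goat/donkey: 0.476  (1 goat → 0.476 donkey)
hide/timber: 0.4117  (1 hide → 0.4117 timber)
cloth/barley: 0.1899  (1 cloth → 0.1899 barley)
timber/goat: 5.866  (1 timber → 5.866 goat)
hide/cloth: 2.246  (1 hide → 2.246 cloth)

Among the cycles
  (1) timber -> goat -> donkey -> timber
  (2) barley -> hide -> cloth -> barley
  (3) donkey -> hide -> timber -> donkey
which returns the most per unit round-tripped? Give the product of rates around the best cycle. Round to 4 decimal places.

1.1908

(1) 5.866 × 0.476 × 0.4111 = 1.14788
(2) 2.792 × 2.246 × 0.1899 = 1.19083
(3) 1.003 × 0.4117 × 2.598 = 1.07281
Highest is cycle (2) at 1.1908 (>1, arbitrage).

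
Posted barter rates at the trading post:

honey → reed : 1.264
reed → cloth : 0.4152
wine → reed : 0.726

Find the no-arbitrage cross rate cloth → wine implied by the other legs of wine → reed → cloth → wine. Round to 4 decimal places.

3.3175

Known legs of the cycle: 0.726 × 0.4152 = 0.3014352
For no arbitrage the full-cycle product must be 1, so the missing rate is 1 / 0.3014352 ≈ 3.317463.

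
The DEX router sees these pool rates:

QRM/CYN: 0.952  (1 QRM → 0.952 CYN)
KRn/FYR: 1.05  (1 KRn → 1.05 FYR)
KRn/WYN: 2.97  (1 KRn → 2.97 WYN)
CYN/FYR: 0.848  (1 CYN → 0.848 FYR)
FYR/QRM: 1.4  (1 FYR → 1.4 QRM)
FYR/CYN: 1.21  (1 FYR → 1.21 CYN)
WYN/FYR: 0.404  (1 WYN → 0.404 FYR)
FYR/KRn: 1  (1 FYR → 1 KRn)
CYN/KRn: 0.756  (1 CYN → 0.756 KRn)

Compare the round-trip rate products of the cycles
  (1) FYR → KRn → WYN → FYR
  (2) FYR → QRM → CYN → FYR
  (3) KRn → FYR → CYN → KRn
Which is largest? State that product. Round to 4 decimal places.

1.1999

(1) 1 × 2.97 × 0.404 = 1.19988
(2) 1.4 × 0.952 × 0.848 = 1.13021
(3) 1.05 × 1.21 × 0.756 = 0.96050
Highest is cycle (1) at 1.1999 (>1, arbitrage).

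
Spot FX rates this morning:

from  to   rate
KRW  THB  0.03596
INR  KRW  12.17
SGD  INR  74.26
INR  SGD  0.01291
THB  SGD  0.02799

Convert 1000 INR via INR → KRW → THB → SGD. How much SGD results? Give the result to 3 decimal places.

1000 INR × 12.17 = 12170 KRW
12170 KRW × 0.03596 = 437.6332 THB
437.6332 THB × 0.02799 = 12.249353268 SGD

12.249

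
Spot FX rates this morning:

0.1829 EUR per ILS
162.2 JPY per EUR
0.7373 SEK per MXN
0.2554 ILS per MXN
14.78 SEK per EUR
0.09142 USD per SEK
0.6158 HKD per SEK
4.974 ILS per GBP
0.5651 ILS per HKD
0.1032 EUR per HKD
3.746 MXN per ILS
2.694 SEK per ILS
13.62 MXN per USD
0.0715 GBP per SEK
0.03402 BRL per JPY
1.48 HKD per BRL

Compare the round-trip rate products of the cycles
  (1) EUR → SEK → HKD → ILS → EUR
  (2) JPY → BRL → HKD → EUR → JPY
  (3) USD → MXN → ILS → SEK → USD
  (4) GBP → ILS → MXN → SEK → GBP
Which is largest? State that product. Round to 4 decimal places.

0.9823

(1) 14.78 × 0.6158 × 0.5651 × 0.1829 = 0.94070
(2) 0.03402 × 1.48 × 0.1032 × 162.2 = 0.84280
(3) 13.62 × 0.2554 × 2.694 × 0.09142 = 0.85672
(4) 4.974 × 3.746 × 0.7373 × 0.0715 = 0.98225
Highest is cycle (4) at 0.9823 (≤1, no arbitrage).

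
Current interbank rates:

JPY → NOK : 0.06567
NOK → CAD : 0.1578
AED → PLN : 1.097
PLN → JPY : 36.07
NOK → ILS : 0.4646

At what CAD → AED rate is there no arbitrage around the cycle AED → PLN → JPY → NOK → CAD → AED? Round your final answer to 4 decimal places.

Known legs of the cycle: 1.097 × 36.07 × 0.06567 × 0.1578 = 0.41004052892154
For no arbitrage the full-cycle product must be 1, so the missing rate is 1 / 0.41004052892154 ≈ 2.438783.

2.4388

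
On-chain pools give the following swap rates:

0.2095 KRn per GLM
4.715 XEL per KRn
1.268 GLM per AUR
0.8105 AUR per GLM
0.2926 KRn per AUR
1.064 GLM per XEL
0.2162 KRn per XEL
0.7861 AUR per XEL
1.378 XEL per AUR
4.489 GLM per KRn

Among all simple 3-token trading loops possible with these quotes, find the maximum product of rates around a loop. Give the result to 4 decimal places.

1.1883

AUR→XEL→GLM→AUR: 1.378 × 1.064 × 0.8105 = 1.18835
AUR→KRn→XEL→AUR: 0.2926 × 4.715 × 0.7861 = 1.08451
AUR→KRn→GLM→AUR: 0.2926 × 4.489 × 0.8105 = 1.06458
XEL→GLM→KRn→XEL: 1.064 × 0.2095 × 4.715 = 1.05101
Maximum is AUR→XEL→GLM→AUR at 1.1883; arbitrage exists.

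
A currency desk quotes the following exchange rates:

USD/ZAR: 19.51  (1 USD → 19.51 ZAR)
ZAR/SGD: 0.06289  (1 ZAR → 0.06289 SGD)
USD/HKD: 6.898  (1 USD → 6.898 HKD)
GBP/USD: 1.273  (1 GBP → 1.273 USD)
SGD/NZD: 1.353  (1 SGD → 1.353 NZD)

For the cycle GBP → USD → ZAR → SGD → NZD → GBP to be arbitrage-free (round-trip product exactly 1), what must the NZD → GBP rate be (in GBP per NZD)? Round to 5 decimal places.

Known legs of the cycle: 1.273 × 19.51 × 0.06289 × 1.353 = 2.1133190328591
For no arbitrage the full-cycle product must be 1, so the missing rate is 1 / 2.1133190328591 ≈ 0.4731893.

0.47319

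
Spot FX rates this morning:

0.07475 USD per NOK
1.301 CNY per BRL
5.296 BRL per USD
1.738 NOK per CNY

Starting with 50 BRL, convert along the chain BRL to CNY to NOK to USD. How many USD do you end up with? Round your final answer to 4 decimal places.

8.4510

50 BRL × 1.301 = 65.05 CNY
65.05 CNY × 1.738 = 113.0569 NOK
113.0569 NOK × 0.07475 = 8.451003275 USD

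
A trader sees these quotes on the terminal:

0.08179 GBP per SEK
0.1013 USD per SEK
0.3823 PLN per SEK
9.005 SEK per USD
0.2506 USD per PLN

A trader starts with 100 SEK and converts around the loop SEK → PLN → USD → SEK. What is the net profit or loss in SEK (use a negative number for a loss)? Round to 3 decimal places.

-13.728

100 SEK × 0.3823 = 38.23 PLN
38.23 PLN × 0.2506 = 9.580438 USD
9.580438 USD × 9.005 = 86.27184419 SEK
Net change: 86.27184419 − 100 = -13.72815581 SEK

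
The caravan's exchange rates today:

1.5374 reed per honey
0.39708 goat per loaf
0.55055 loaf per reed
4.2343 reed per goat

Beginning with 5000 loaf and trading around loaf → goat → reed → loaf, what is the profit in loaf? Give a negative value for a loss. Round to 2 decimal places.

5000 loaf × 0.39708 = 1985.4 goat
1985.4 goat × 4.2343 = 8406.77922 reed
8406.77922 reed × 0.55055 = 4628.352299571 loaf
Net change: 4628.352299571 − 5000 = -371.647700429 loaf

-371.65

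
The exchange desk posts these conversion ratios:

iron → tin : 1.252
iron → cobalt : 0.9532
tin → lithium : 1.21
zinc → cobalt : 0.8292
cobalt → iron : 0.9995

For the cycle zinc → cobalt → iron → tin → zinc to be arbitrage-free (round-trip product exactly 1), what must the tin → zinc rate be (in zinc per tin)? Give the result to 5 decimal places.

0.96373

Known legs of the cycle: 0.8292 × 0.9995 × 1.252 = 1.0376393208
For no arbitrage the full-cycle product must be 1, so the missing rate is 1 / 1.0376393208 ≈ 0.9637260.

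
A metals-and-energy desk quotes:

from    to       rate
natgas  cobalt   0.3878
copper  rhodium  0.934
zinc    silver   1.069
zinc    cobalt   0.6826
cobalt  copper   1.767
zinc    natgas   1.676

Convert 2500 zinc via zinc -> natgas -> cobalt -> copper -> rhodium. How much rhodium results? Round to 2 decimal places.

2681.67

2500 zinc × 1.676 = 4190 natgas
4190 natgas × 0.3878 = 1624.882 cobalt
1624.882 cobalt × 1.767 = 2871.166494 copper
2871.166494 copper × 0.934 = 2681.669505396 rhodium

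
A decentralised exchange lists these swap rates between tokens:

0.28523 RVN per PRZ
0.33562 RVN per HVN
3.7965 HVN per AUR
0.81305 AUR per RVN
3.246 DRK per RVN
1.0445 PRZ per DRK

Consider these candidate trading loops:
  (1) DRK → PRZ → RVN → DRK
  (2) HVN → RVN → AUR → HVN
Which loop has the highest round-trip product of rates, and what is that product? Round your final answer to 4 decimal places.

1.0360

(1) 1.0445 × 0.28523 × 3.246 = 0.96706
(2) 0.33562 × 0.81305 × 3.7965 = 1.03597
Highest is cycle (2) at 1.0360 (>1, arbitrage).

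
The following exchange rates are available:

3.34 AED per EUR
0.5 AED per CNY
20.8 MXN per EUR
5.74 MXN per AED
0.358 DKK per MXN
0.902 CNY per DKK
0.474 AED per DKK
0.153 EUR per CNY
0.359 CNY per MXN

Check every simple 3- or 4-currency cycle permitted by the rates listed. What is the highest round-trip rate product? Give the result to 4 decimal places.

EUR→MXN→CNY→EUR: 20.8 × 0.359 × 0.153 = 1.14248
EUR→AED→MXN→CNY→EUR: 3.34 × 5.74 × 0.359 × 0.153 = 1.05304
AED→MXN→CNY→AED: 5.74 × 0.359 × 0.5 = 1.03033
EUR→MXN→DKK→CNY→EUR: 20.8 × 0.358 × 0.902 × 0.153 = 1.02765
DKK→AED→MXN→DKK: 0.474 × 5.74 × 0.358 = 0.97403
DKK→CNY→AED→MXN→DKK: 0.902 × 0.5 × 5.74 × 0.358 = 0.92677
Maximum is EUR→MXN→CNY→EUR at 1.1425; arbitrage exists.

1.1425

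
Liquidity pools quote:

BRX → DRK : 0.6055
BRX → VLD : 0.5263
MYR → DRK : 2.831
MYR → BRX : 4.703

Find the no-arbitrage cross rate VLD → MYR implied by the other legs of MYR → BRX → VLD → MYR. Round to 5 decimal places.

Known legs of the cycle: 4.703 × 0.5263 = 2.4751889
For no arbitrage the full-cycle product must be 1, so the missing rate is 1 / 2.4751889 ≈ 0.4040096.

0.40401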